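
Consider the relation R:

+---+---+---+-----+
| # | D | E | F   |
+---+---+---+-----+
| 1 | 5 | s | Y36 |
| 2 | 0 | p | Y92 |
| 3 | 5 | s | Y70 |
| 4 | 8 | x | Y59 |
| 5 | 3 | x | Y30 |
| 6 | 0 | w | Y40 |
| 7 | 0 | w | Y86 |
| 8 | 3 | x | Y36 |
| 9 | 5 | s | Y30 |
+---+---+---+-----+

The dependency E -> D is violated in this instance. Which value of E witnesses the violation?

E=s: rows 1, 3, 9 → D = 5, 5, 5 ✓
E=p: row 2 → D = 0 ✓
E=x: rows 4, 5, 8 → D takes values {8, 3} — violation
E=w: rows 6, 7 → D = 0, 0 ✓
The only E value with inconsistent D is E=x.

x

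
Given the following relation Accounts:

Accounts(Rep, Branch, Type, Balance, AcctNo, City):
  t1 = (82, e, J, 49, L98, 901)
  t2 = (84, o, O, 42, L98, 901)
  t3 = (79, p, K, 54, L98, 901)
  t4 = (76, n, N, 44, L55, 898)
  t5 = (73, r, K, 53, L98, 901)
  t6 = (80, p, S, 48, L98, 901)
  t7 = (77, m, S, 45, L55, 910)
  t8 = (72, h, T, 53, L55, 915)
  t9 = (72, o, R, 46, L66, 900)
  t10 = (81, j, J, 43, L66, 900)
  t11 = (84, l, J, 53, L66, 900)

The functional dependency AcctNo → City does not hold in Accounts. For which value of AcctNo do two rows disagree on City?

L55

AcctNo=L98: rows 1, 2, 3, 5, 6 → City = 901, 901, 901, 901, 901 ✓
AcctNo=L55: rows 4, 7, 8 → City takes values {898, 910, 915} — violation
AcctNo=L66: rows 9, 10, 11 → City = 900, 900, 900 ✓
The only AcctNo value with inconsistent City is AcctNo=L55.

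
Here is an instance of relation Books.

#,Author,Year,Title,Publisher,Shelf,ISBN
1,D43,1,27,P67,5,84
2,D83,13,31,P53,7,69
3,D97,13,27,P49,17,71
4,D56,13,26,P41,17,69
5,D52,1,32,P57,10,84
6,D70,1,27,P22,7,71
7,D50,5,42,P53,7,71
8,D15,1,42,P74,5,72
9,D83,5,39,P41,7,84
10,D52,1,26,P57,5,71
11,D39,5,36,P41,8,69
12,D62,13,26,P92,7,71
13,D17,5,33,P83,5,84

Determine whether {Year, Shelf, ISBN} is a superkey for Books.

All 13 rows have distinct {Year, Shelf, ISBN} values, so {Year, Shelf, ISBN} → (all attributes) holds and {Year, Shelf, ISBN} is a superkey.

Yes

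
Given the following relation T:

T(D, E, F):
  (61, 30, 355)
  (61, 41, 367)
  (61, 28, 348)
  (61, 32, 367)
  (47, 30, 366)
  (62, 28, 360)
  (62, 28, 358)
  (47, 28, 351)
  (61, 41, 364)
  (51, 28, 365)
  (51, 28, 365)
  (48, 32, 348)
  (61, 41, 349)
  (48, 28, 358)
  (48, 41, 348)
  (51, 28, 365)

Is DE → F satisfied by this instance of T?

(D=61, E=30): 1 row → F = 355 ✓
(D=61, E=41): 3 rows → F takes values {367, 364, 349} — violation
(D=61, E=28): 1 row → F = 348 ✓
(D=61, E=32): 1 row → F = 367 ✓
(D=47, E=30): 1 row → F = 366 ✓
(D=62, E=28): 2 rows → F takes values {360, 358} — violation
(D=47, E=28): 1 row → F = 351 ✓
(D=51, E=28): 3 rows → F = 365, 365, 365 ✓
(D=48, E=32): 1 row → F = 348 ✓
(D=48, E=28): 1 row → F = 358 ✓
(D=48, E=41): 1 row → F = 348 ✓
Two rows agree on DE but differ on F, so DE → F does not hold.

No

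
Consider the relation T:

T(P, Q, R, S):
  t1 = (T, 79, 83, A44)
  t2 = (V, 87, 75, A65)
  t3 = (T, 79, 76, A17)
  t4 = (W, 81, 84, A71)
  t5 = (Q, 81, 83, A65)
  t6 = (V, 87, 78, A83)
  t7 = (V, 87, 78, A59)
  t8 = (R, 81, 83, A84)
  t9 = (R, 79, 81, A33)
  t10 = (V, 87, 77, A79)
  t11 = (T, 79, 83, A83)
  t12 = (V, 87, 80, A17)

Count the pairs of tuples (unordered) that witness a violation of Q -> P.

6

Q=79: violating pairs (1,9), (3,9), (9,11) — 3 pairs.
Q=87: all 5 rows agree on P — 0 pairs.
Q=81: violating pairs (4,5), (4,8), (5,8) — 3 pairs.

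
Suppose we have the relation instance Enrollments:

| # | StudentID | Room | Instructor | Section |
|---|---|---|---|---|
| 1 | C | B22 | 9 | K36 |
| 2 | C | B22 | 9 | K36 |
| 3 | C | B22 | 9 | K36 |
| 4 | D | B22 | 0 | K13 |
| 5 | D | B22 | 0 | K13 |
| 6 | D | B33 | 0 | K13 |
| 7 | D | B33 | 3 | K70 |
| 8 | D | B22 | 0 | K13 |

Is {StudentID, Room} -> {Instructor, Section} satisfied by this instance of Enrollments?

No

(StudentID=C, Room=B22): rows 1, 2, 3 → {Instructor,Section} = (9, K36), (9, K36), (9, K36) ✓
(StudentID=D, Room=B22): rows 4, 5, 8 → {Instructor,Section} = (0, K13), (0, K13), (0, K13) ✓
(StudentID=D, Room=B33): rows 6, 7 → {Instructor,Section} takes values {(0, K13), (3, K70)} — violation
Two rows agree on {StudentID, Room} but differ on {Instructor, Section}, so {StudentID, Room} -> {Instructor, Section} does not hold.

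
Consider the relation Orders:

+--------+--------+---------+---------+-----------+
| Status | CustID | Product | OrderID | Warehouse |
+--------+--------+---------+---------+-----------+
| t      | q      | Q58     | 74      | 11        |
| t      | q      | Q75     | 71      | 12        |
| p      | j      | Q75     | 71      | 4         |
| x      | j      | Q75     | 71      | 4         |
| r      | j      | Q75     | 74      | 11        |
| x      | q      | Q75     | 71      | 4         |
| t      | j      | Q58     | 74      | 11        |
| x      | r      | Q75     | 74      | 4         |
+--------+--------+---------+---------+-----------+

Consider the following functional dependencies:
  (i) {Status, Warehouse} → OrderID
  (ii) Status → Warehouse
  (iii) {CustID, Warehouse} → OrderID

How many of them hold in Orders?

(i) {Status, Warehouse} → OrderID: (Status=x, Warehouse=4): 3 rows → OrderID takes values {71, 74} — violation — fails.
(ii) Status → Warehouse: Status=t: 3 rows → Warehouse takes values {11, 12} — violation — fails.
(iii) {CustID, Warehouse} → OrderID: every LHS value maps to a single RHS value — holds.
1 of the 3 dependencies holds.

1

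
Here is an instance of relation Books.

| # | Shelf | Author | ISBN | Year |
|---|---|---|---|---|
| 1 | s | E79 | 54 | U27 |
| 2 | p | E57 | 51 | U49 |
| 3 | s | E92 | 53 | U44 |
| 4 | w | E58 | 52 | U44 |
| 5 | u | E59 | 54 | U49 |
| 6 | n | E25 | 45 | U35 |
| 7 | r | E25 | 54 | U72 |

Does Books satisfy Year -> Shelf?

Year=U27: row 1 → Shelf = s ✓
Year=U49: rows 2, 5 → Shelf takes values {p, u} — violation
Year=U44: rows 3, 4 → Shelf takes values {s, w} — violation
Year=U35: row 6 → Shelf = n ✓
Year=U72: row 7 → Shelf = r ✓
Two rows agree on Year but differ on Shelf, so Year -> Shelf does not hold.

No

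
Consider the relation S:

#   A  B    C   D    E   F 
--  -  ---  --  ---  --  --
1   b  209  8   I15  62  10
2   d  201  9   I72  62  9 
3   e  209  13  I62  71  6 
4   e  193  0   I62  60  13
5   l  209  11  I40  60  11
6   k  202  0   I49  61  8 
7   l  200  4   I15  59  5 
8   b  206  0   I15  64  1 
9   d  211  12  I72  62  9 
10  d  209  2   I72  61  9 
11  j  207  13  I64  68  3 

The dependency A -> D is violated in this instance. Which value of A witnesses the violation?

l

A=b: rows 1, 8 → D = I15, I15 ✓
A=d: rows 2, 9, 10 → D = I72, I72, I72 ✓
A=e: rows 3, 4 → D = I62, I62 ✓
A=l: rows 5, 7 → D takes values {I40, I15} — violation
A=k: row 6 → D = I49 ✓
A=j: row 11 → D = I64 ✓
The only A value with inconsistent D is A=l.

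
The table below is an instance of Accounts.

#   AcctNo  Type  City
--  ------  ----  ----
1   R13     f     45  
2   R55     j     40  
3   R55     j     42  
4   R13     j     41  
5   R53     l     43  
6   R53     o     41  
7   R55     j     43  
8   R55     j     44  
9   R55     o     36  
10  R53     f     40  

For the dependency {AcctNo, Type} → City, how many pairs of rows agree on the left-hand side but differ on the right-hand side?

6

(AcctNo=R55, Type=j): violating pairs (2,3), (2,7), (2,8), (3,7), (3,8), (7,8) — 6 pairs.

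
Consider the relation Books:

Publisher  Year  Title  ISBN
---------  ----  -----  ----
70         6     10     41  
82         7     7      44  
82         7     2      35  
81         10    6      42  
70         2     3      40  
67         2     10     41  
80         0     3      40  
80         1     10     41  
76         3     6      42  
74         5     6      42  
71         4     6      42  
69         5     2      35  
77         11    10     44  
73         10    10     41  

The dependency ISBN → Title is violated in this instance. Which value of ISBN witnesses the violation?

ISBN=41: 4 rows → Title = 10, 10, 10, 10 ✓
ISBN=44: 2 rows → Title takes values {7, 10} — violation
ISBN=35: 2 rows → Title = 2, 2 ✓
ISBN=42: 4 rows → Title = 6, 6, 6, 6 ✓
ISBN=40: 2 rows → Title = 3, 3 ✓
The only ISBN value with inconsistent Title is ISBN=44.

44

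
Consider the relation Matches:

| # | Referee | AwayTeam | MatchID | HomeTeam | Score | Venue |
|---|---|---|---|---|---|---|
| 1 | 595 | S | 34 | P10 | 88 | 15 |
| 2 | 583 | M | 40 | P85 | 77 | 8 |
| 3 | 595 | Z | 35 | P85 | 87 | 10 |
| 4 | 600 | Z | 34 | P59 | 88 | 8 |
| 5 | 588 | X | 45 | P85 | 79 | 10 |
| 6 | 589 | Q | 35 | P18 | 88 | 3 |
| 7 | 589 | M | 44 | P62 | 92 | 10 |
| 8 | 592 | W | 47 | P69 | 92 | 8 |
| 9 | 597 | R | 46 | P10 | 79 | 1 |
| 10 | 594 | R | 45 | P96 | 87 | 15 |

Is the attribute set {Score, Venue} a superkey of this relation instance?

Yes

All 10 rows have distinct {Score, Venue} values, so {Score, Venue} → (all attributes) holds and {Score, Venue} is a superkey.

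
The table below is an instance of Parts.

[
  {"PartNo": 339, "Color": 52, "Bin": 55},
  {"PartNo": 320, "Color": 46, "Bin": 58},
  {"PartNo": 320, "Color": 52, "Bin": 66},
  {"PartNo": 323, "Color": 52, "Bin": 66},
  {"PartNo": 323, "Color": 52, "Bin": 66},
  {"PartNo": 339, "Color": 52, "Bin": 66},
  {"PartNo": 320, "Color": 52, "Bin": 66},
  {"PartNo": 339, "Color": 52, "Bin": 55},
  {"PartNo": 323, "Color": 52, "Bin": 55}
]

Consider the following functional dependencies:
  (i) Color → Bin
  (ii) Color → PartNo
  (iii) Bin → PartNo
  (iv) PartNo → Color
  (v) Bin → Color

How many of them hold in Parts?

1

(i) Color → Bin: Color=52: 8 rows → Bin takes values {55, 66} — violation — fails.
(ii) Color → PartNo: Color=52: 8 rows → PartNo takes values {339, 320, 323} — violation — fails.
(iii) Bin → PartNo: Bin=55: 3 rows → PartNo takes values {339, 323} — violation; Bin=66: 5 rows → PartNo takes values {320, 323, 339} — violation — fails.
(iv) PartNo → Color: PartNo=320: 3 rows → Color takes values {46, 52} — violation — fails.
(v) Bin → Color: every LHS value maps to a single RHS value — holds.
1 of the 5 dependencies holds.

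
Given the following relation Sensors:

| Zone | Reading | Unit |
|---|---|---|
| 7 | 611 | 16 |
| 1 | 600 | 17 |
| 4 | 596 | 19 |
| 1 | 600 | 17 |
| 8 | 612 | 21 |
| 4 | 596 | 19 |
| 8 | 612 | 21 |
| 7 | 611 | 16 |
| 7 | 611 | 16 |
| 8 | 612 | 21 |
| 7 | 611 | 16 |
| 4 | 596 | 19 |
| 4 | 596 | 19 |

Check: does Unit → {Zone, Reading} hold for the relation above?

Unit=16: 4 rows → {Zone,Reading} = (7, 611), (7, 611), (7, 611), (7, 611) ✓
Unit=17: 2 rows → {Zone,Reading} = (1, 600), (1, 600) ✓
Unit=19: 4 rows → {Zone,Reading} = (4, 596), (4, 596), (4, 596), (4, 596) ✓
Unit=21: 3 rows → {Zone,Reading} = (8, 612), (8, 612), (8, 612) ✓
Every Unit value is associated with a single {Zone, Reading} value, so Unit → {Zone, Reading} holds.

Yes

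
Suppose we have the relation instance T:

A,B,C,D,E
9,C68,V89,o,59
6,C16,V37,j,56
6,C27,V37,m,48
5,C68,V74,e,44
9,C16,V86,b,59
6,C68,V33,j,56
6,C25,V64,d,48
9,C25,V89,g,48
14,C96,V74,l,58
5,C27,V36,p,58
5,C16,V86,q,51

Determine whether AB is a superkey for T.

Yes

All 11 rows have distinct AB values, so AB → (all attributes) holds and AB is a superkey.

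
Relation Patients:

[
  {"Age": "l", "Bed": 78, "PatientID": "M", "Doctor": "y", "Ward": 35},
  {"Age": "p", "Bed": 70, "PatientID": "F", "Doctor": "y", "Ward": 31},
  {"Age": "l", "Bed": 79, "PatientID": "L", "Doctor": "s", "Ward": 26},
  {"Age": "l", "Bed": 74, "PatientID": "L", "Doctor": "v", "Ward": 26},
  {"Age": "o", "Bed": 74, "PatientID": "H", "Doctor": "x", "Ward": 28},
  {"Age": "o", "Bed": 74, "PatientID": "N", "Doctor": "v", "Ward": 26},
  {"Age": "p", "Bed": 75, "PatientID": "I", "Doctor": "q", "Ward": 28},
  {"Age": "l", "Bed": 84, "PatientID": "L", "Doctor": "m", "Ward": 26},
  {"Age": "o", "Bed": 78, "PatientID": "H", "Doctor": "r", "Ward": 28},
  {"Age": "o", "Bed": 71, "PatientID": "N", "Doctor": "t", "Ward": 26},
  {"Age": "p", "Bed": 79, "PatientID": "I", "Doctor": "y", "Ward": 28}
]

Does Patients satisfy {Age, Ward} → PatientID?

(Age=l, Ward=35): 1 row → PatientID = M ✓
(Age=p, Ward=31): 1 row → PatientID = F ✓
(Age=l, Ward=26): 3 rows → PatientID = L, L, L ✓
(Age=o, Ward=28): 2 rows → PatientID = H, H ✓
(Age=o, Ward=26): 2 rows → PatientID = N, N ✓
(Age=p, Ward=28): 2 rows → PatientID = I, I ✓
Every {Age, Ward} value is associated with a single PatientID value, so {Age, Ward} → PatientID holds.

Yes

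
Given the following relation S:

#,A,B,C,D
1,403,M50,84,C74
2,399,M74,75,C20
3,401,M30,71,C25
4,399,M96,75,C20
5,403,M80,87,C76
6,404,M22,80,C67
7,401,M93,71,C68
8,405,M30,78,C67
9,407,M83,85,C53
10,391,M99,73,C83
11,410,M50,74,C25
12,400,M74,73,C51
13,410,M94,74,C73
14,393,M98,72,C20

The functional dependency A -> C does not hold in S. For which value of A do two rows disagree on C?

A=403: rows 1, 5 → C takes values {84, 87} — violation
A=399: rows 2, 4 → C = 75, 75 ✓
A=401: rows 3, 7 → C = 71, 71 ✓
A=404: row 6 → C = 80 ✓
A=405: row 8 → C = 78 ✓
A=407: row 9 → C = 85 ✓
A=391: row 10 → C = 73 ✓
A=410: rows 11, 13 → C = 74, 74 ✓
A=400: row 12 → C = 73 ✓
A=393: row 14 → C = 72 ✓
The only A value with inconsistent C is A=403.

403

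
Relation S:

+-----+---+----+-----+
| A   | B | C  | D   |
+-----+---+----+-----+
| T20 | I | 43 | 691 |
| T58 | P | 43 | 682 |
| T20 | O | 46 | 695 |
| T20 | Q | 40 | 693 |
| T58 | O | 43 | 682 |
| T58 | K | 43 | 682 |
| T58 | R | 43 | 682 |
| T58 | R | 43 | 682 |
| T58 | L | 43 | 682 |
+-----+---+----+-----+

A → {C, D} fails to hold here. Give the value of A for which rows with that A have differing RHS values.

T20

A=T20: 3 rows → {C,D} takes values {(43, 691), (46, 695), (40, 693)} — violation
A=T58: 6 rows → {C,D} = (43, 682), (43, 682), (43, 682), (43, 682), (43, 682), (43, 682) ✓
The only A value with inconsistent RHS is A=T20.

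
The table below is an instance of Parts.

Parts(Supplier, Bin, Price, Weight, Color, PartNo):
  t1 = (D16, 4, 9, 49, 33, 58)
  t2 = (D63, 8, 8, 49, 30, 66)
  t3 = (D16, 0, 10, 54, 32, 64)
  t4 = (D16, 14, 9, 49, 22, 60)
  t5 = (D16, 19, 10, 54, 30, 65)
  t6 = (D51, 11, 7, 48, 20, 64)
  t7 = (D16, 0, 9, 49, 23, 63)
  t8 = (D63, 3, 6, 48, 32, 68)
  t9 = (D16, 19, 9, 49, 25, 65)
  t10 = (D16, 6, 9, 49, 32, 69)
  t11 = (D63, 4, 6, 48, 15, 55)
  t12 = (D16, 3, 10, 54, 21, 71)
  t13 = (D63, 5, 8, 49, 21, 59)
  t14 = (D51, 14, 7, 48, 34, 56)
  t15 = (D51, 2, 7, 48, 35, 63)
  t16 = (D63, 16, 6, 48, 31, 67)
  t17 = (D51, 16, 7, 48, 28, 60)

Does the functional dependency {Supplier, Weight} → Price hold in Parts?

(Supplier=D16, Weight=49): rows 1, 4, 7, 9, 10 → Price = 9, 9, 9, 9, 9 ✓
(Supplier=D63, Weight=49): rows 2, 13 → Price = 8, 8 ✓
(Supplier=D16, Weight=54): rows 3, 5, 12 → Price = 10, 10, 10 ✓
(Supplier=D51, Weight=48): rows 6, 14, 15, 17 → Price = 7, 7, 7, 7 ✓
(Supplier=D63, Weight=48): rows 8, 11, 16 → Price = 6, 6, 6 ✓
Every {Supplier, Weight} value is associated with a single Price value, so {Supplier, Weight} → Price holds.

Yes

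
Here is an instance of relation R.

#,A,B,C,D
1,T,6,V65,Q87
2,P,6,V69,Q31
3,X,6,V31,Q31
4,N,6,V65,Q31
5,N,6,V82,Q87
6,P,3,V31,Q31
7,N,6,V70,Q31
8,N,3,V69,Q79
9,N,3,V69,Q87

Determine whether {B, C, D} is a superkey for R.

All 9 rows have distinct {B, C, D} values, so {B, C, D} → (all attributes) holds and {B, C, D} is a superkey.

Yes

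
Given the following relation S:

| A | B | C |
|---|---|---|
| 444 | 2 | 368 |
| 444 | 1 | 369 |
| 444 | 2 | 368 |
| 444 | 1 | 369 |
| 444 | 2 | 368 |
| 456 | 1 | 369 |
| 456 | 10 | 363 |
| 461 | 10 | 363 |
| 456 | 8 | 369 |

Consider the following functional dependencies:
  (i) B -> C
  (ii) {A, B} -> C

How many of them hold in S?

2

(i) B -> C: every LHS value maps to a single RHS value — holds.
(ii) {A, B} -> C: every LHS value maps to a single RHS value — holds.
2 of the 2 dependencies hold.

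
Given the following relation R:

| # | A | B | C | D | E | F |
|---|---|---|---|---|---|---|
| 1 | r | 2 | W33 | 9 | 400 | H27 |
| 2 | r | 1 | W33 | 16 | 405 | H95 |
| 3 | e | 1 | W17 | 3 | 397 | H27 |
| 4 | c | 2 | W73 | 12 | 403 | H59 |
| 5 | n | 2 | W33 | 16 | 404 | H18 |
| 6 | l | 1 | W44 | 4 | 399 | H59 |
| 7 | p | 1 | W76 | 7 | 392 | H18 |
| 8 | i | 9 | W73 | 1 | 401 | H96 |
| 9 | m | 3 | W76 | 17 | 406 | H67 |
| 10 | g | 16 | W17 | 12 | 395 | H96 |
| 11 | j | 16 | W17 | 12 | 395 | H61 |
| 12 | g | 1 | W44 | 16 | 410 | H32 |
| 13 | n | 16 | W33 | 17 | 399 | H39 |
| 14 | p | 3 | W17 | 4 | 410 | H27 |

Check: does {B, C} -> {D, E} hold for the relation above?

(B=2, C=W33): rows 1, 5 → {D,E} takes values {(9, 400), (16, 404)} — violation
(B=1, C=W33): row 2 → {D,E} = (16, 405) ✓
(B=1, C=W17): row 3 → {D,E} = (3, 397) ✓
(B=2, C=W73): row 4 → {D,E} = (12, 403) ✓
(B=1, C=W44): rows 6, 12 → {D,E} takes values {(4, 399), (16, 410)} — violation
(B=1, C=W76): row 7 → {D,E} = (7, 392) ✓
(B=9, C=W73): row 8 → {D,E} = (1, 401) ✓
(B=3, C=W76): row 9 → {D,E} = (17, 406) ✓
(B=16, C=W17): rows 10, 11 → {D,E} = (12, 395), (12, 395) ✓
(B=16, C=W33): row 13 → {D,E} = (17, 399) ✓
(B=3, C=W17): row 14 → {D,E} = (4, 410) ✓
Two rows agree on {B, C} but differ on {D, E}, so {B, C} -> {D, E} does not hold.

No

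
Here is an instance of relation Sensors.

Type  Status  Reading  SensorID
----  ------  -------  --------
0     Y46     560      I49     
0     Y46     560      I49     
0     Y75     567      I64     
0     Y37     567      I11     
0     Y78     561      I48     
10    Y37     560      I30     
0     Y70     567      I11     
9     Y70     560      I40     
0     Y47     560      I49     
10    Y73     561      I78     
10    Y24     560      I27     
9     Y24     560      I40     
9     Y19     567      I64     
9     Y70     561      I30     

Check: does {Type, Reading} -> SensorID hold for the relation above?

(Type=0, Reading=560): 3 rows → SensorID = I49, I49, I49 ✓
(Type=0, Reading=567): 3 rows → SensorID takes values {I64, I11} — violation
(Type=0, Reading=561): 1 row → SensorID = I48 ✓
(Type=10, Reading=560): 2 rows → SensorID takes values {I30, I27} — violation
(Type=9, Reading=560): 2 rows → SensorID = I40, I40 ✓
(Type=10, Reading=561): 1 row → SensorID = I78 ✓
(Type=9, Reading=567): 1 row → SensorID = I64 ✓
(Type=9, Reading=561): 1 row → SensorID = I30 ✓
Two rows agree on {Type, Reading} but differ on SensorID, so {Type, Reading} -> SensorID does not hold.

No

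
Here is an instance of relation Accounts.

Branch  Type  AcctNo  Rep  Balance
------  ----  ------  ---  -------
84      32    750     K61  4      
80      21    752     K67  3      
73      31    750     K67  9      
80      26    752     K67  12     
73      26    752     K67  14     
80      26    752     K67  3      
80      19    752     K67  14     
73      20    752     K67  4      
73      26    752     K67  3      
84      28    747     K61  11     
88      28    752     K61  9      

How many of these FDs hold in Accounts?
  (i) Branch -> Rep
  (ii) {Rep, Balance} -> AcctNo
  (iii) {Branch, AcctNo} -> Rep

(i) Branch -> Rep: every LHS value maps to a single RHS value — holds.
(ii) {Rep, Balance} -> AcctNo: every LHS value maps to a single RHS value — holds.
(iii) {Branch, AcctNo} -> Rep: every LHS value maps to a single RHS value — holds.
3 of the 3 dependencies hold.

3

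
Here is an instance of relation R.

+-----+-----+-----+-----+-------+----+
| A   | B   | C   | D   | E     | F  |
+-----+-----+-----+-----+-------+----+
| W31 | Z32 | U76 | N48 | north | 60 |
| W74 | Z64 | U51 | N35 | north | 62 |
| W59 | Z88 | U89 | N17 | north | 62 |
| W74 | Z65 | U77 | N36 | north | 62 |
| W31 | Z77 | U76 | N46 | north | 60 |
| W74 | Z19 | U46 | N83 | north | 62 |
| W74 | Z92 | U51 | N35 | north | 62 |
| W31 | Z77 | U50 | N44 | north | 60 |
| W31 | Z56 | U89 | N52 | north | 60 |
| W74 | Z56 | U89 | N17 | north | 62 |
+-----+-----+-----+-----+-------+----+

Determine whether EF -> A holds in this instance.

(E=north, F=60): 4 rows → A = W31, W31, W31, W31 ✓
(E=north, F=62): 6 rows → A takes values {W74, W59} — violation
Two rows agree on EF but differ on A, so EF -> A does not hold.

No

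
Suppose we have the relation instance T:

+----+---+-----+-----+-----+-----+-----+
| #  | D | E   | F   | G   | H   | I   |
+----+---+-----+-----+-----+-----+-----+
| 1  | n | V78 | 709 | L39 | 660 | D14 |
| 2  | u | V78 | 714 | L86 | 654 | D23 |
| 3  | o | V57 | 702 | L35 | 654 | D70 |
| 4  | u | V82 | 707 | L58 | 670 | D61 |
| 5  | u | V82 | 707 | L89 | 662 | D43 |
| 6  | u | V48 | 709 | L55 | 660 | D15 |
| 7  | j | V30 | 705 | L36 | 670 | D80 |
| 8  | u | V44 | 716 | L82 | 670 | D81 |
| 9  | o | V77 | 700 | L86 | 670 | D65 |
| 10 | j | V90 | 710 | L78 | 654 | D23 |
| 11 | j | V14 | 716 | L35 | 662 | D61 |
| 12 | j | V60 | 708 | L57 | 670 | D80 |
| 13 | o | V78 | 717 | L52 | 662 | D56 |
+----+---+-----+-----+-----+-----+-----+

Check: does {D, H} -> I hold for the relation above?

No

(D=n, H=660): row 1 → I = D14 ✓
(D=u, H=654): row 2 → I = D23 ✓
(D=o, H=654): row 3 → I = D70 ✓
(D=u, H=670): rows 4, 8 → I takes values {D61, D81} — violation
(D=u, H=662): row 5 → I = D43 ✓
(D=u, H=660): row 6 → I = D15 ✓
(D=j, H=670): rows 7, 12 → I = D80, D80 ✓
(D=o, H=670): row 9 → I = D65 ✓
(D=j, H=654): row 10 → I = D23 ✓
(D=j, H=662): row 11 → I = D61 ✓
(D=o, H=662): row 13 → I = D56 ✓
Two rows agree on {D, H} but differ on I, so {D, H} -> I does not hold.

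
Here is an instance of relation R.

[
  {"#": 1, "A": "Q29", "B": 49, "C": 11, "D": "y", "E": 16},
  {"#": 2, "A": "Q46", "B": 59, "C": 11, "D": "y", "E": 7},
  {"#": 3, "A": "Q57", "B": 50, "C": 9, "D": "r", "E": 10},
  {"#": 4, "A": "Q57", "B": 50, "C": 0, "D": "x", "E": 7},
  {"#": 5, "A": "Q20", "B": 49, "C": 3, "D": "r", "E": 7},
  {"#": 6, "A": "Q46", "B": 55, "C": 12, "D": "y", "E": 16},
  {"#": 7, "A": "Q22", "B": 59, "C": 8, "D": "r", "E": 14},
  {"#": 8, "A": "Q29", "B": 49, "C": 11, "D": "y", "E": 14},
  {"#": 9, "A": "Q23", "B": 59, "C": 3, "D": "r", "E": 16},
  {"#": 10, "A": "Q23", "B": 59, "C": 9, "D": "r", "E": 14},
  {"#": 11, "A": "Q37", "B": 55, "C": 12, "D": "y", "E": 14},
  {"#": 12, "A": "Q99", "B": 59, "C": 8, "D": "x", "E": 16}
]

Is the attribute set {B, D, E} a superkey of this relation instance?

Rows 7 and 10 have the same {B, D, E} value (B=59, D=r, E=14) but are distinct tuples, so {B, D, E} does not determine every attribute — not a superkey.

No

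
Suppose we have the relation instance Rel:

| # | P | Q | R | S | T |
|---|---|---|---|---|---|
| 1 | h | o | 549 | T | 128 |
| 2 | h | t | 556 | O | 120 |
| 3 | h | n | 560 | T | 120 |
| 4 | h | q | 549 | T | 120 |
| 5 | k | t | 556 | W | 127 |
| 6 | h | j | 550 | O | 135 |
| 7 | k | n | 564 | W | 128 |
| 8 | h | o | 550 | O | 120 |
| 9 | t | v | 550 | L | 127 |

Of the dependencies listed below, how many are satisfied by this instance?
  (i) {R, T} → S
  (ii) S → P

(i) {R, T} → S: every LHS value maps to a single RHS value — holds.
(ii) S → P: every LHS value maps to a single RHS value — holds.
2 of the 2 dependencies hold.

2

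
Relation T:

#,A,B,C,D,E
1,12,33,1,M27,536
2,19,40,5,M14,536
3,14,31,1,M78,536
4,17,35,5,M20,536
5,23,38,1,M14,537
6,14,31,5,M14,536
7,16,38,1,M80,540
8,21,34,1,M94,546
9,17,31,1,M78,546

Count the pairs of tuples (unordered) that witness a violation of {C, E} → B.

(C=1, E=536): violating pairs (1,3) — 1 pair.
(C=5, E=536): violating pairs (2,4), (2,6), (4,6) — 3 pairs.
(C=1, E=546): violating pairs (8,9) — 1 pair.

5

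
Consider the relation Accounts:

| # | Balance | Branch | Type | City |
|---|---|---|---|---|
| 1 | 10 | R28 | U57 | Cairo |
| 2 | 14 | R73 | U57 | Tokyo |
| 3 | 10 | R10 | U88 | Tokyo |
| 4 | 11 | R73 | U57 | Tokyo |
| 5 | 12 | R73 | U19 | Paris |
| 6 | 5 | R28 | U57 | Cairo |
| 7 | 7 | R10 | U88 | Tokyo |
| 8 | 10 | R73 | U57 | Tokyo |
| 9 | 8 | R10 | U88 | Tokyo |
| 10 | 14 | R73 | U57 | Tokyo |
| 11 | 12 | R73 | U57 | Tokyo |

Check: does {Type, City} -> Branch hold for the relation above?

(Type=U57, City=Cairo): rows 1, 6 → Branch = R28, R28 ✓
(Type=U57, City=Tokyo): rows 2, 4, 8, 10, 11 → Branch = R73, R73, R73, R73, R73 ✓
(Type=U88, City=Tokyo): rows 3, 7, 9 → Branch = R10, R10, R10 ✓
(Type=U19, City=Paris): row 5 → Branch = R73 ✓
Every {Type, City} value is associated with a single Branch value, so {Type, City} -> Branch holds.

Yes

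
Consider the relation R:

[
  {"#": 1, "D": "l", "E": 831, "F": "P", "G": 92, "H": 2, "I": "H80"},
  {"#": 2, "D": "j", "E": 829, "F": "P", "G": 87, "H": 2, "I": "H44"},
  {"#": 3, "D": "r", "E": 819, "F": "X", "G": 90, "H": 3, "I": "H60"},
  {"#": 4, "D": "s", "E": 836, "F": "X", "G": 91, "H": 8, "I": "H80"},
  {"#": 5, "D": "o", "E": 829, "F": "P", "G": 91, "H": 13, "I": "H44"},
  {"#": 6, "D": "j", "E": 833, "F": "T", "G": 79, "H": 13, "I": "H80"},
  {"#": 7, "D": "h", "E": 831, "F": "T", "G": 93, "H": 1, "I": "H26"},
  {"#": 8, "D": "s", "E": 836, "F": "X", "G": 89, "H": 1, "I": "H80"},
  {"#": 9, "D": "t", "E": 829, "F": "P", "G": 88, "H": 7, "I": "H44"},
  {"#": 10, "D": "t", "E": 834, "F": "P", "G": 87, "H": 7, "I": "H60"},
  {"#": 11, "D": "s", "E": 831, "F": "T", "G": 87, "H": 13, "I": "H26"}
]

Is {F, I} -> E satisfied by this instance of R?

Yes

(F=P, I=H80): row 1 → E = 831 ✓
(F=P, I=H44): rows 2, 5, 9 → E = 829, 829, 829 ✓
(F=X, I=H60): row 3 → E = 819 ✓
(F=X, I=H80): rows 4, 8 → E = 836, 836 ✓
(F=T, I=H80): row 6 → E = 833 ✓
(F=T, I=H26): rows 7, 11 → E = 831, 831 ✓
(F=P, I=H60): row 10 → E = 834 ✓
Every {F, I} value is associated with a single E value, so {F, I} -> E holds.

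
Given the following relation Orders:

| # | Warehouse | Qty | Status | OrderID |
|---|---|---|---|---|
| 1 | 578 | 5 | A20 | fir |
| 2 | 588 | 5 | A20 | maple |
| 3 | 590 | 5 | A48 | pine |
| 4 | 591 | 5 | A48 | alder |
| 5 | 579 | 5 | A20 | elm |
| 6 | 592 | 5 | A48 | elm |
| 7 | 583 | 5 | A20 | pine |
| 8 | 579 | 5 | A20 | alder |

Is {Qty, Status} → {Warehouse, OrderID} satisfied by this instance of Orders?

No

(Qty=5, Status=A20): rows 1, 2, 5, 7, 8 → {Warehouse,OrderID} takes values {(578, fir), (588, maple), (579, elm), (583, pine), (579, alder)} — violation
(Qty=5, Status=A48): rows 3, 4, 6 → {Warehouse,OrderID} takes values {(590, pine), (591, alder), (592, elm)} — violation
Two rows agree on {Qty, Status} but differ on {Warehouse, OrderID}, so {Qty, Status} → {Warehouse, OrderID} does not hold.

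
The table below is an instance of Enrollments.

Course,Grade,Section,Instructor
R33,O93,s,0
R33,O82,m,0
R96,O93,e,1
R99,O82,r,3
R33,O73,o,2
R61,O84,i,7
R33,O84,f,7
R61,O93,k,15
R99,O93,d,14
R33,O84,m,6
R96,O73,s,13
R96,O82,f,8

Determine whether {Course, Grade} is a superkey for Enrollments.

Two distinct rows share (Course=R33, Grade=O84), so {Course, Grade} does not determine every attribute — not a superkey.

No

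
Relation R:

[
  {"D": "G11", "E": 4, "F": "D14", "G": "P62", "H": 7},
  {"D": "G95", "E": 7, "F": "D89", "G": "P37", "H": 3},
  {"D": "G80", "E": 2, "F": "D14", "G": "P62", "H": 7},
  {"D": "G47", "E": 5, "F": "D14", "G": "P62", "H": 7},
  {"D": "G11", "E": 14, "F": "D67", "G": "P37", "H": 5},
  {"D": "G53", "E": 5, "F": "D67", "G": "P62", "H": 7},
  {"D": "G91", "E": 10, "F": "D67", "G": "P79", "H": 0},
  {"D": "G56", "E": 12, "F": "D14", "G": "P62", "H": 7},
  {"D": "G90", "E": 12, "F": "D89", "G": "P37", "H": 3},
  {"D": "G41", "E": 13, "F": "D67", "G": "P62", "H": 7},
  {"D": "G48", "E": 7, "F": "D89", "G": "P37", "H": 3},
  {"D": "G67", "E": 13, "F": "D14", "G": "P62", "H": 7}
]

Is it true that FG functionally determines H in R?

Yes

(F=D14, G=P62): 5 rows → H = 7, 7, 7, 7, 7 ✓
(F=D89, G=P37): 3 rows → H = 3, 3, 3 ✓
(F=D67, G=P37): 1 row → H = 5 ✓
(F=D67, G=P62): 2 rows → H = 7, 7 ✓
(F=D67, G=P79): 1 row → H = 0 ✓
Every FG value is associated with a single H value, so FG -> H holds.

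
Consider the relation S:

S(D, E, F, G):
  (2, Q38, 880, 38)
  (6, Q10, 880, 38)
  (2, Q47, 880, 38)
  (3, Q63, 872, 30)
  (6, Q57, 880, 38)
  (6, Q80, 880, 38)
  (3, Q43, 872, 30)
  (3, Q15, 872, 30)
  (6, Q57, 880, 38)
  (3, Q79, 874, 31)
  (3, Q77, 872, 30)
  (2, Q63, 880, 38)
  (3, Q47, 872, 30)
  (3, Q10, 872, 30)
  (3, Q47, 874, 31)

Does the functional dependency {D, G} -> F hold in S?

(D=2, G=38): 3 rows → F = 880, 880, 880 ✓
(D=6, G=38): 4 rows → F = 880, 880, 880, 880 ✓
(D=3, G=30): 6 rows → F = 872, 872, 872, 872, 872, 872 ✓
(D=3, G=31): 2 rows → F = 874, 874 ✓
Every {D, G} value is associated with a single F value, so {D, G} -> F holds.

Yes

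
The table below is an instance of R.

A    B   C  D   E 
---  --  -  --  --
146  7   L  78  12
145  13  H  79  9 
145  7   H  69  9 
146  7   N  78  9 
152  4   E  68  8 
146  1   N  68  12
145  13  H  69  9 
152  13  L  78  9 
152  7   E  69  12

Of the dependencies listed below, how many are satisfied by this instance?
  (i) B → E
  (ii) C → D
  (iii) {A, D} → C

0

(i) B → E: B=7: 4 rows → E takes values {12, 9} — violation — fails.
(ii) C → D: C=H: 3 rows → D takes values {79, 69} — violation; C=N: 2 rows → D takes values {78, 68} — violation; C=E: 2 rows → D takes values {68, 69} — violation — fails.
(iii) {A, D} → C: (A=146, D=78): 2 rows → C takes values {L, N} — violation — fails.
None of the 3 dependencies hold.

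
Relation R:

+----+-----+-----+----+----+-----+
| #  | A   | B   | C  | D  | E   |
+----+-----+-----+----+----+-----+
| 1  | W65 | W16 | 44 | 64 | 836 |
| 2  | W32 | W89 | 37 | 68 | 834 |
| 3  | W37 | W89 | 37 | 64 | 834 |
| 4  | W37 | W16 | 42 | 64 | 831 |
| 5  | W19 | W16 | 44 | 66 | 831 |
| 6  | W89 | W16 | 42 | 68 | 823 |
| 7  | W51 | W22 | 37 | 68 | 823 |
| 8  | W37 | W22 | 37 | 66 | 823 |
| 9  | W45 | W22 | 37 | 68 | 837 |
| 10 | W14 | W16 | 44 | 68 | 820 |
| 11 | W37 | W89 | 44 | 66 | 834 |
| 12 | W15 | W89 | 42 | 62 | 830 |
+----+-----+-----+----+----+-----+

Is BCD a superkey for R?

No

Rows 7 and 9 have the same BCD value (B=W22, C=37, D=68) but are distinct tuples, so BCD does not determine every attribute — not a superkey.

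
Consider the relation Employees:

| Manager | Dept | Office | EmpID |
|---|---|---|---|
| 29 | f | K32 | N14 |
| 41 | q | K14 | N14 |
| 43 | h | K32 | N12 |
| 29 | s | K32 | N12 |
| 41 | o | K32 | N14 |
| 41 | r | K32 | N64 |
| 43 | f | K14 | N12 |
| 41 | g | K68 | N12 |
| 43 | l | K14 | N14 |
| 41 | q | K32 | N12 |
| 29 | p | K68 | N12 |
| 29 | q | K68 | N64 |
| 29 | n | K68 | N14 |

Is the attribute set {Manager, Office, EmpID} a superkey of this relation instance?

Yes

All 13 rows have distinct {Manager, Office, EmpID} values, so {Manager, Office, EmpID} → (all attributes) holds and {Manager, Office, EmpID} is a superkey.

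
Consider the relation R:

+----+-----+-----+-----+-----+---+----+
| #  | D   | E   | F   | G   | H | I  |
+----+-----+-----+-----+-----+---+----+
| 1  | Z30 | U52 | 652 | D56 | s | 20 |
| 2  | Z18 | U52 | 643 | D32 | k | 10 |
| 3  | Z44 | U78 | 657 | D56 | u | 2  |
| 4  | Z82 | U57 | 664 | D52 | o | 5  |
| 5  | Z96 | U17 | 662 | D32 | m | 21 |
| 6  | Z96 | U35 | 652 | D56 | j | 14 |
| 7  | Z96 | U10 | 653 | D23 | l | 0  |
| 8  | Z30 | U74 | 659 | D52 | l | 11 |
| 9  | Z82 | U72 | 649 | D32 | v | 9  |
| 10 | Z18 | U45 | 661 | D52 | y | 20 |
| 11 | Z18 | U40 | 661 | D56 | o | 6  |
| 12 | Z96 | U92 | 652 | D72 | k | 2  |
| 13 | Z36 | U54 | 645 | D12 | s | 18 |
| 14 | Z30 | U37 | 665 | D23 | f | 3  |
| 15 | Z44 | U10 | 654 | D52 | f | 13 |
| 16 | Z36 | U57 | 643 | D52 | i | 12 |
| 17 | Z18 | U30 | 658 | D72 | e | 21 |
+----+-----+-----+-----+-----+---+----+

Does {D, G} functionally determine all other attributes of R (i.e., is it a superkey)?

All 17 rows have distinct {D, G} values, so {D, G} → (all attributes) holds and {D, G} is a superkey.

Yes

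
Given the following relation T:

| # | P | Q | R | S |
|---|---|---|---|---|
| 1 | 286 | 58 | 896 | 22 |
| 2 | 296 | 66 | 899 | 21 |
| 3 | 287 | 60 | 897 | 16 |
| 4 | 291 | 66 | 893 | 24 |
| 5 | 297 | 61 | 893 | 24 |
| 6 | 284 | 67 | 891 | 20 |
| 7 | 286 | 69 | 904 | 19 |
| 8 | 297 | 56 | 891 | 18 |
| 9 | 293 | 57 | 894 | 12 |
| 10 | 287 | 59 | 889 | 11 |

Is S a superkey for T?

No

Rows 4 and 5 have the same S value S=24 but are distinct tuples, so S does not determine every attribute — not a superkey.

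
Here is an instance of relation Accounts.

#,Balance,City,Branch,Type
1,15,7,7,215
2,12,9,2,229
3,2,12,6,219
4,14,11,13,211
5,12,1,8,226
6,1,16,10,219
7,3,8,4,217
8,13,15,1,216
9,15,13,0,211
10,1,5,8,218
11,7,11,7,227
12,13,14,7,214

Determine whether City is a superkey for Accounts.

Rows 4 and 11 have the same City value City=11 but are distinct tuples, so City does not determine every attribute — not a superkey.

No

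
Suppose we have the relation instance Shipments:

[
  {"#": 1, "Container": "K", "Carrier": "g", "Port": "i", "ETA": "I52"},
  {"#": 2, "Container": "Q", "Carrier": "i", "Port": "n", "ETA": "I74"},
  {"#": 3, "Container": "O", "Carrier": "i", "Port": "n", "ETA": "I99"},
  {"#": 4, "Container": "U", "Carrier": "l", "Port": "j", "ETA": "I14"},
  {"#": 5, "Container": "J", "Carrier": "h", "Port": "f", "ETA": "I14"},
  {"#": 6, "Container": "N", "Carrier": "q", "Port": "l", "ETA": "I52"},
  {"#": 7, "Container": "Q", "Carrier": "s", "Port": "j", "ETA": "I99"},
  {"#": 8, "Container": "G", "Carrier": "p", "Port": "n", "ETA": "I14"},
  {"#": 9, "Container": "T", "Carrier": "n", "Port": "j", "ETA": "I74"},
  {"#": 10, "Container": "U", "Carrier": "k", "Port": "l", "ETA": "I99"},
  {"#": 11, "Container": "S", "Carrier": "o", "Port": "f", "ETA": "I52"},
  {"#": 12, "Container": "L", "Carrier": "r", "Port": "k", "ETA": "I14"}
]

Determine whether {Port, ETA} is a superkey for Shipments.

All 12 rows have distinct {Port, ETA} values, so {Port, ETA} → (all attributes) holds and {Port, ETA} is a superkey.

Yes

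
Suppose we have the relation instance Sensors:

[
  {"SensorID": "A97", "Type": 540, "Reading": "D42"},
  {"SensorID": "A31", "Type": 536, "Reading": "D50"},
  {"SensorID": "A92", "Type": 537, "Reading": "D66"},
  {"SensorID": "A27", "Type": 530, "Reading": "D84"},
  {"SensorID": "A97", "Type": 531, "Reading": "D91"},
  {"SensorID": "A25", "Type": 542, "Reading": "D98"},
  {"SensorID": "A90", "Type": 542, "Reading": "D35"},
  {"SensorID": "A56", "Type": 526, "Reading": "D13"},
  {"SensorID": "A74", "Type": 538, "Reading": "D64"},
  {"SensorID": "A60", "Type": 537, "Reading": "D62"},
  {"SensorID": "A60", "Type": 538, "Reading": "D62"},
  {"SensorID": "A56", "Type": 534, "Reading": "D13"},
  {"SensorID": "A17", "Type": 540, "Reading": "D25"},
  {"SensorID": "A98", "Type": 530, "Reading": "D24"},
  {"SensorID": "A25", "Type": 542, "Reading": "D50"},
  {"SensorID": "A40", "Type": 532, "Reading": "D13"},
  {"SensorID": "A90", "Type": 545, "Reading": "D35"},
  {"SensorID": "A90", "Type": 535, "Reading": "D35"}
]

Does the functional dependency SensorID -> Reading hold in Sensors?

No

SensorID=A97: 2 rows → Reading takes values {D42, D91} — violation
SensorID=A31: 1 row → Reading = D50 ✓
SensorID=A92: 1 row → Reading = D66 ✓
SensorID=A27: 1 row → Reading = D84 ✓
SensorID=A25: 2 rows → Reading takes values {D98, D50} — violation
SensorID=A90: 3 rows → Reading = D35, D35, D35 ✓
SensorID=A56: 2 rows → Reading = D13, D13 ✓
SensorID=A74: 1 row → Reading = D64 ✓
SensorID=A60: 2 rows → Reading = D62, D62 ✓
SensorID=A17: 1 row → Reading = D25 ✓
SensorID=A98: 1 row → Reading = D24 ✓
SensorID=A40: 1 row → Reading = D13 ✓
Two rows agree on SensorID but differ on Reading, so SensorID -> Reading does not hold.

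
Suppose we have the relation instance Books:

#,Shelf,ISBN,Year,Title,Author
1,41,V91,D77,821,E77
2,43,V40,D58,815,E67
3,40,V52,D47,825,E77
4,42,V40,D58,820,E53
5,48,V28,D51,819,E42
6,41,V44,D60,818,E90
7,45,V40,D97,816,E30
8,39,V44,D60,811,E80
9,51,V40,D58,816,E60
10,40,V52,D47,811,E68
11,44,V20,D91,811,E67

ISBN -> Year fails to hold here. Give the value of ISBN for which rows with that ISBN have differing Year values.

V40

ISBN=V91: row 1 → Year = D77 ✓
ISBN=V40: rows 2, 4, 7, 9 → Year takes values {D58, D97} — violation
ISBN=V52: rows 3, 10 → Year = D47, D47 ✓
ISBN=V28: row 5 → Year = D51 ✓
ISBN=V44: rows 6, 8 → Year = D60, D60 ✓
ISBN=V20: row 11 → Year = D91 ✓
The only ISBN value with inconsistent Year is ISBN=V40.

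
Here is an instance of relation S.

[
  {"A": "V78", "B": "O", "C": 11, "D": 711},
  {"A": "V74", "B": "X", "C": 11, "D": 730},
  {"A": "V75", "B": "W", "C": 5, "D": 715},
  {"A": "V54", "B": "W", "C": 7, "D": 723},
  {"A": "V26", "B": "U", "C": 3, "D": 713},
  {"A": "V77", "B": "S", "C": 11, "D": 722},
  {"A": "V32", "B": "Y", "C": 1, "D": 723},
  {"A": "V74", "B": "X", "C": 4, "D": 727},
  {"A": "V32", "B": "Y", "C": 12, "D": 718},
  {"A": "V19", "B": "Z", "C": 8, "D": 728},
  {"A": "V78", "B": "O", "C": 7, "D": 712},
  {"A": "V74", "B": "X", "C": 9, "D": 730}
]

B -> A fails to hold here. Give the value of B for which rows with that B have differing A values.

B=O: 2 rows → A = V78, V78 ✓
B=X: 3 rows → A = V74, V74, V74 ✓
B=W: 2 rows → A takes values {V75, V54} — violation
B=U: 1 row → A = V26 ✓
B=S: 1 row → A = V77 ✓
B=Y: 2 rows → A = V32, V32 ✓
B=Z: 1 row → A = V19 ✓
The only B value with inconsistent A is B=W.

W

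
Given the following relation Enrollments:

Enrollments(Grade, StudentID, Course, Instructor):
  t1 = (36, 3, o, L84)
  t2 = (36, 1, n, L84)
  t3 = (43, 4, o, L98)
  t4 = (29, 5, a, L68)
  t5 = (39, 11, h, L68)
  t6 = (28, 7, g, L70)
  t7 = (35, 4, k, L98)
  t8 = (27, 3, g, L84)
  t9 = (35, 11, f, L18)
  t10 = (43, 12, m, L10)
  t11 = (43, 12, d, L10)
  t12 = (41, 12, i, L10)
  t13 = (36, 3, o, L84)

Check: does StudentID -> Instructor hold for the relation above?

No

StudentID=3: rows 1, 8, 13 → Instructor = L84, L84, L84 ✓
StudentID=1: row 2 → Instructor = L84 ✓
StudentID=4: rows 3, 7 → Instructor = L98, L98 ✓
StudentID=5: row 4 → Instructor = L68 ✓
StudentID=11: rows 5, 9 → Instructor takes values {L68, L18} — violation
StudentID=7: row 6 → Instructor = L70 ✓
StudentID=12: rows 10, 11, 12 → Instructor = L10, L10, L10 ✓
Two rows agree on StudentID but differ on Instructor, so StudentID -> Instructor does not hold.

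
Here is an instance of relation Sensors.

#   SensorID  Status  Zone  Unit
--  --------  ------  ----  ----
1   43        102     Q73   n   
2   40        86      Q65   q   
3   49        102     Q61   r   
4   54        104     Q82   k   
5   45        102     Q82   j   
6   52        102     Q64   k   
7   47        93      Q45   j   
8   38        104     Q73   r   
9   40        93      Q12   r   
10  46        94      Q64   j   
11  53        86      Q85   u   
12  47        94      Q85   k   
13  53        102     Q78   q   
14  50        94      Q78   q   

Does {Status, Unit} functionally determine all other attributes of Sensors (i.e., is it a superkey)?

All 14 rows have distinct {Status, Unit} values, so {Status, Unit} → (all attributes) holds and {Status, Unit} is a superkey.

Yes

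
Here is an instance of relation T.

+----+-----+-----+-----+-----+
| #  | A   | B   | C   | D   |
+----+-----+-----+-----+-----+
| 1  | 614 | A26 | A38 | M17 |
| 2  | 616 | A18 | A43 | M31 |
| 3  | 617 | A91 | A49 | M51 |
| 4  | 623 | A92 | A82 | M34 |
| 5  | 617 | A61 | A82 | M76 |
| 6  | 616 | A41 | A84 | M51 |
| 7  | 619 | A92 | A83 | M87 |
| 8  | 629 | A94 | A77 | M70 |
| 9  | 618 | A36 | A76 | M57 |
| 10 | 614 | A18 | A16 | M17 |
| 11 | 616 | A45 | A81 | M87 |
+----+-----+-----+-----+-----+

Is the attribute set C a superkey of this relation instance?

No

Rows 4 and 5 have the same C value C=A82 but are distinct tuples, so C does not determine every attribute — not a superkey.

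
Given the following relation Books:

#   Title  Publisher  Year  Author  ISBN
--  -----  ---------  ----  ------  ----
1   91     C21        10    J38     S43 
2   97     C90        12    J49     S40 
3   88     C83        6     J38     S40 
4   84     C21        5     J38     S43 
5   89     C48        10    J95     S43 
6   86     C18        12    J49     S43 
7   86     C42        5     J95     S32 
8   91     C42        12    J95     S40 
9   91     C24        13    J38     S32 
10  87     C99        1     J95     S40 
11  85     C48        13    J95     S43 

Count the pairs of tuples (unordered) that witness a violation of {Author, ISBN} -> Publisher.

1

(Author=J38, ISBN=S43): all 2 rows agree on Publisher — 0 pairs.
(Author=J95, ISBN=S43): all 2 rows agree on Publisher — 0 pairs.
(Author=J95, ISBN=S40): violating pairs (8,10) — 1 pair.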